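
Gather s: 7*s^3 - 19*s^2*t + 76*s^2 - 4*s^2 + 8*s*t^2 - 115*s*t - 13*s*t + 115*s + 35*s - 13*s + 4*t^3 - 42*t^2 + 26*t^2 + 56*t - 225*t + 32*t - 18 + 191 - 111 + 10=7*s^3 + s^2*(72 - 19*t) + s*(8*t^2 - 128*t + 137) + 4*t^3 - 16*t^2 - 137*t + 72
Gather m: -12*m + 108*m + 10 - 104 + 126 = 96*m + 32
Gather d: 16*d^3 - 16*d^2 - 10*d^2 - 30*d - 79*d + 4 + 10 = 16*d^3 - 26*d^2 - 109*d + 14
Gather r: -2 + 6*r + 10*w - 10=6*r + 10*w - 12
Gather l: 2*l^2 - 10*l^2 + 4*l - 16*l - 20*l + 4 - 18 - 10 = -8*l^2 - 32*l - 24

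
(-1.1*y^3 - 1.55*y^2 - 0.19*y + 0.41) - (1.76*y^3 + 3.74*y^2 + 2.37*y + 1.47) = -2.86*y^3 - 5.29*y^2 - 2.56*y - 1.06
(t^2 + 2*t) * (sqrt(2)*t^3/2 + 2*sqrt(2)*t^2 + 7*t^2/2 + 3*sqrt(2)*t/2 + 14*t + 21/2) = sqrt(2)*t^5/2 + 7*t^4/2 + 3*sqrt(2)*t^4 + 11*sqrt(2)*t^3/2 + 21*t^3 + 3*sqrt(2)*t^2 + 77*t^2/2 + 21*t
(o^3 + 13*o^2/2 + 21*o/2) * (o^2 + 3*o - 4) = o^5 + 19*o^4/2 + 26*o^3 + 11*o^2/2 - 42*o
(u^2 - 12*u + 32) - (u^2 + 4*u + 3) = 29 - 16*u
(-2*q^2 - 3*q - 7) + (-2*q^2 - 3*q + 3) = -4*q^2 - 6*q - 4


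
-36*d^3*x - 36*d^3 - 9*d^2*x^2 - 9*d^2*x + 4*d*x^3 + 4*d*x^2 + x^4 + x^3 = (-3*d + x)*(3*d + x)*(4*d + x)*(x + 1)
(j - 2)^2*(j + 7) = j^3 + 3*j^2 - 24*j + 28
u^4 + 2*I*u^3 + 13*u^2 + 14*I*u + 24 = (u - 3*I)*(u - I)*(u + 2*I)*(u + 4*I)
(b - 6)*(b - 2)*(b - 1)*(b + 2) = b^4 - 7*b^3 + 2*b^2 + 28*b - 24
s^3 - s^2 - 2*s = s*(s - 2)*(s + 1)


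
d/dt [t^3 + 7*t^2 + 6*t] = 3*t^2 + 14*t + 6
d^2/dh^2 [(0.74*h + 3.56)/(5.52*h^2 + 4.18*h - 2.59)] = ((0.74*h + 3.56)*(11.04*h + 4.18)*(22.08*h + 8.36) - (24.5088*h + 45.4888)*(5.52*h^2 + 4.18*h - 2.59))/(5.52*h^2 + 4.18*h - 2.59)^3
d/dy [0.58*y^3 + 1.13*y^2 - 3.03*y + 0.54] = 1.74*y^2 + 2.26*y - 3.03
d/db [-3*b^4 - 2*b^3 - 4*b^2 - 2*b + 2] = -12*b^3 - 6*b^2 - 8*b - 2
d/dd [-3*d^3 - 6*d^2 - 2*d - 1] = -9*d^2 - 12*d - 2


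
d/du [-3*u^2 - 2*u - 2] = -6*u - 2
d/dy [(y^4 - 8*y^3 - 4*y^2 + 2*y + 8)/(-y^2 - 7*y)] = (-2*y^5 - 13*y^4 + 112*y^3 + 30*y^2 + 16*y + 56)/(y^2*(y^2 + 14*y + 49))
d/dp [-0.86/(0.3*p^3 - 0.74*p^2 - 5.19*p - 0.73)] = (0.774*p^2 - 1.2728*p - 4.4634)/(-0.3*p^3 + 0.74*p^2 + 5.19*p + 0.73)^2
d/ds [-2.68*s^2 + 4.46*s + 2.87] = 4.46 - 5.36*s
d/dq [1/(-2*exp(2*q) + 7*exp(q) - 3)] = (4*exp(q) - 7)*exp(q)/(2*exp(2*q) - 7*exp(q) + 3)^2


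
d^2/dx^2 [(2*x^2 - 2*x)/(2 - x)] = -8/(x^3 - 6*x^2 + 12*x - 8)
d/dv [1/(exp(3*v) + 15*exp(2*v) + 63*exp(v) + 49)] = 3*(-exp(2*v) - 10*exp(v) - 21)*exp(v)/(exp(3*v) + 15*exp(2*v) + 63*exp(v) + 49)^2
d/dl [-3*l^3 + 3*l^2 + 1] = 3*l*(2 - 3*l)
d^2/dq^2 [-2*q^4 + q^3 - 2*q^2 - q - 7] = -24*q^2 + 6*q - 4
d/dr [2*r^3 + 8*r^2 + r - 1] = 6*r^2 + 16*r + 1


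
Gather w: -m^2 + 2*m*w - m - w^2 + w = -m^2 - m - w^2 + w*(2*m + 1)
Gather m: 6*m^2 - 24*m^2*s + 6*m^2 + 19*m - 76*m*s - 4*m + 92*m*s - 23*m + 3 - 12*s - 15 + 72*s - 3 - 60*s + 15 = m^2*(12 - 24*s) + m*(16*s - 8)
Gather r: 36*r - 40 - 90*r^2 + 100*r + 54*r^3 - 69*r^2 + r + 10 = 54*r^3 - 159*r^2 + 137*r - 30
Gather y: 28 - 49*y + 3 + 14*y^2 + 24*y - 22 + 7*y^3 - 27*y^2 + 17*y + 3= 7*y^3 - 13*y^2 - 8*y + 12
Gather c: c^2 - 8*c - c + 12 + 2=c^2 - 9*c + 14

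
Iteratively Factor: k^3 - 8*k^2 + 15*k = (k)*(k^2 - 8*k + 15) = k*(k - 3)*(k - 5)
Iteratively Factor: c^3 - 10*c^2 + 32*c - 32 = (c - 2)*(c^2 - 8*c + 16) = (c - 4)*(c - 2)*(c - 4)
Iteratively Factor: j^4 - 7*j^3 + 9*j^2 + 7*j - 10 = (j - 1)*(j^3 - 6*j^2 + 3*j + 10) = (j - 5)*(j - 1)*(j^2 - j - 2) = (j - 5)*(j - 1)*(j + 1)*(j - 2)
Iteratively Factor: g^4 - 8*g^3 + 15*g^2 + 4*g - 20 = (g + 1)*(g^3 - 9*g^2 + 24*g - 20) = (g - 5)*(g + 1)*(g^2 - 4*g + 4) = (g - 5)*(g - 2)*(g + 1)*(g - 2)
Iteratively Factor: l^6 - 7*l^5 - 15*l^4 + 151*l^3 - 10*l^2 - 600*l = (l + 4)*(l^5 - 11*l^4 + 29*l^3 + 35*l^2 - 150*l) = (l - 5)*(l + 4)*(l^4 - 6*l^3 - l^2 + 30*l) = (l - 5)*(l + 2)*(l + 4)*(l^3 - 8*l^2 + 15*l) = (l - 5)*(l - 3)*(l + 2)*(l + 4)*(l^2 - 5*l) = l*(l - 5)*(l - 3)*(l + 2)*(l + 4)*(l - 5)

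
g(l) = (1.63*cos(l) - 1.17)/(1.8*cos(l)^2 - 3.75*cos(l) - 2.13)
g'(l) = (3.6*sin(l)*cos(l) - 3.75*sin(l))*(1.63*cos(l) - 1.17)/(1.8*cos(l)^2 - 3.75*cos(l) - 2.13)^2 - 1.63*sin(l)/(1.8*cos(l)^2 - 3.75*cos(l) - 2.13) = (2.934*cos(l)^2 - 4.212*cos(l) + 7.8594)*sin(l)/(3.24*cos(l)^4 - 13.5*cos(l)^3 + 6.3945*cos(l)^2 + 15.975*cos(l) + 4.5369)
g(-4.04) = -2.42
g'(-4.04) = 11.12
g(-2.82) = -0.89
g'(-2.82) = -0.49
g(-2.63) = -1.03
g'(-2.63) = -1.07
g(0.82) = 0.02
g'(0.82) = 0.31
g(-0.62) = -0.04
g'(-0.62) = -0.23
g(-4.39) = 2.22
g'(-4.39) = 15.53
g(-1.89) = 2.17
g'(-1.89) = -14.93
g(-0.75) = -0.01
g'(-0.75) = -0.28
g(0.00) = -0.11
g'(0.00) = 0.00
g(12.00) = -0.05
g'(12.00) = -0.21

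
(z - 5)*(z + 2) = z^2 - 3*z - 10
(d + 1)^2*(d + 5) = d^3 + 7*d^2 + 11*d + 5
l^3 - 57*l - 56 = (l - 8)*(l + 1)*(l + 7)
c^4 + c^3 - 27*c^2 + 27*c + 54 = (c - 3)^2*(c + 1)*(c + 6)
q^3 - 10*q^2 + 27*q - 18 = (q - 6)*(q - 3)*(q - 1)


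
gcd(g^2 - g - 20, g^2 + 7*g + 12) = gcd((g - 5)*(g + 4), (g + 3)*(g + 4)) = g + 4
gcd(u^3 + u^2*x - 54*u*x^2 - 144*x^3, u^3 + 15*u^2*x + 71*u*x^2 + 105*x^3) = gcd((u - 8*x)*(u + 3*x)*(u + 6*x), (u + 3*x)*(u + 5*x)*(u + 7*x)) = u + 3*x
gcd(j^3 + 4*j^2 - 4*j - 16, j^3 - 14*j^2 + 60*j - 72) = j - 2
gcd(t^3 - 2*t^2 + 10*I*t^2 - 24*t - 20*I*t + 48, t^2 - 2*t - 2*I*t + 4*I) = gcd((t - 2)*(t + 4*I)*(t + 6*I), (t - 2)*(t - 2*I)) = t - 2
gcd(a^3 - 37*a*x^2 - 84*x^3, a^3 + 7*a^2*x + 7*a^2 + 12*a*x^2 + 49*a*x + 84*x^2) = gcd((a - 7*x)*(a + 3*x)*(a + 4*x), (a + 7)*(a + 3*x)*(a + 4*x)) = a^2 + 7*a*x + 12*x^2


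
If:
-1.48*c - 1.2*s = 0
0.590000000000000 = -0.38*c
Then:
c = -1.55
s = 1.91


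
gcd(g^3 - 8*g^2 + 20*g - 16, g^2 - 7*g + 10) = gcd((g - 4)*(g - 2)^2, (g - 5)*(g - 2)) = g - 2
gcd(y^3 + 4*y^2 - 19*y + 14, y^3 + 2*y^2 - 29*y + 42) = y^2 + 5*y - 14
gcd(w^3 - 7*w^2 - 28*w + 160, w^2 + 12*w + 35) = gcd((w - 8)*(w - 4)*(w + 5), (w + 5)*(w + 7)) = w + 5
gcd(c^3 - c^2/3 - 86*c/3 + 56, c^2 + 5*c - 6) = c + 6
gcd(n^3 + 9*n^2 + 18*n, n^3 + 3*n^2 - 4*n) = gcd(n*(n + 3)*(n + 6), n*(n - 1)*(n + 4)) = n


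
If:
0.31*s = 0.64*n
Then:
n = 0.484375*s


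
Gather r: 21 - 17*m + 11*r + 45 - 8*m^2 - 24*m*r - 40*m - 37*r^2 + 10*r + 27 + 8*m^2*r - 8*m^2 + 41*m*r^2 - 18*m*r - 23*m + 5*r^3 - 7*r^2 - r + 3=-16*m^2 - 80*m + 5*r^3 + r^2*(41*m - 44) + r*(8*m^2 - 42*m + 20) + 96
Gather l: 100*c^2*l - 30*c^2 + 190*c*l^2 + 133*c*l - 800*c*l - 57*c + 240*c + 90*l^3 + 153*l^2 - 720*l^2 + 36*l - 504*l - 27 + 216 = -30*c^2 + 183*c + 90*l^3 + l^2*(190*c - 567) + l*(100*c^2 - 667*c - 468) + 189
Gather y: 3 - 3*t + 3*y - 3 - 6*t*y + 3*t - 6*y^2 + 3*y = -6*y^2 + y*(6 - 6*t)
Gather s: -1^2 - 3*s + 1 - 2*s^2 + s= -2*s^2 - 2*s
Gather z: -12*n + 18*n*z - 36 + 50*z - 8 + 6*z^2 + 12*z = -12*n + 6*z^2 + z*(18*n + 62) - 44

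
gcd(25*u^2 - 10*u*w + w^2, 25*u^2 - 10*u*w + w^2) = 25*u^2 - 10*u*w + w^2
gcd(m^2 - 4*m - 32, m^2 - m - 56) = m - 8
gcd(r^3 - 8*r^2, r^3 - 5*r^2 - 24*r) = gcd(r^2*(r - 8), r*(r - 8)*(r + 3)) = r^2 - 8*r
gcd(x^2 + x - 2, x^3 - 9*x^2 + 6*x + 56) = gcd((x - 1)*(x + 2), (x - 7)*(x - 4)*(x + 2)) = x + 2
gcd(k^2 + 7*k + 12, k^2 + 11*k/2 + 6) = k + 4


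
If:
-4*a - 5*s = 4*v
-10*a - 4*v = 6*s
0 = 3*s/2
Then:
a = 0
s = 0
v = 0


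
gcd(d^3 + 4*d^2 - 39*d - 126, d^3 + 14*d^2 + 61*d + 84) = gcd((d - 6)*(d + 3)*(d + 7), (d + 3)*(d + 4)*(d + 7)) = d^2 + 10*d + 21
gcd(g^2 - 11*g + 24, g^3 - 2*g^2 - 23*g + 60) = g - 3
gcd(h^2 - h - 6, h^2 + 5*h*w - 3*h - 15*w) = h - 3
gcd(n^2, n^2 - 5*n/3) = n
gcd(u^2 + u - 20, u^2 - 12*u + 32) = u - 4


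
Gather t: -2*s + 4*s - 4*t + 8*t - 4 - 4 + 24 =2*s + 4*t + 16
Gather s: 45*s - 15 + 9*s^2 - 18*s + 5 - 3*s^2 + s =6*s^2 + 28*s - 10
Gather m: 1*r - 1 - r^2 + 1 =-r^2 + r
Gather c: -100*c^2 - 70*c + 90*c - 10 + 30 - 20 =-100*c^2 + 20*c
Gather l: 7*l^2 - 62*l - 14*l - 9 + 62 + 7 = 7*l^2 - 76*l + 60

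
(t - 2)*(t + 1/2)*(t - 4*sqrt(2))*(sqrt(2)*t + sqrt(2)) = sqrt(2)*t^4 - 8*t^3 - sqrt(2)*t^3/2 - 5*sqrt(2)*t^2/2 + 4*t^2 - sqrt(2)*t + 20*t + 8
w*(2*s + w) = 2*s*w + w^2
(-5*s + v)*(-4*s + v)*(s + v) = 20*s^3 + 11*s^2*v - 8*s*v^2 + v^3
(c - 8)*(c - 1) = c^2 - 9*c + 8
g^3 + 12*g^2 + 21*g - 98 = (g - 2)*(g + 7)^2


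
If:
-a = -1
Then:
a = 1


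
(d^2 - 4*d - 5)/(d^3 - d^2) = (d^2 - 4*d - 5)/(d^2*(d - 1))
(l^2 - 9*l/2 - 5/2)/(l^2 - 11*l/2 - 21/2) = (-2*l^2 + 9*l + 5)/(-2*l^2 + 11*l + 21)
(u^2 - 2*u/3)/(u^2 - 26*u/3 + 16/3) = u/(u - 8)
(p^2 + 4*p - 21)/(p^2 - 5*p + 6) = (p + 7)/(p - 2)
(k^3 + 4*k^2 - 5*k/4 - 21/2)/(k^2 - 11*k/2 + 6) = (k^2 + 11*k/2 + 7)/(k - 4)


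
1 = 1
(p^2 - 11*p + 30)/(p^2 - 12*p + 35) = (p - 6)/(p - 7)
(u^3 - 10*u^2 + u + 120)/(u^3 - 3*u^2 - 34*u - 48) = (u - 5)/(u + 2)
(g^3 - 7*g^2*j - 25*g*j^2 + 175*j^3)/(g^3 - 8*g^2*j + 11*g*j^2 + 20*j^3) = (g^2 - 2*g*j - 35*j^2)/(g^2 - 3*g*j - 4*j^2)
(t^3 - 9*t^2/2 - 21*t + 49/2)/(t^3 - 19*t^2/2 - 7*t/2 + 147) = (t - 1)/(t - 6)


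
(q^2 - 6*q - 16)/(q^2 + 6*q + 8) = (q - 8)/(q + 4)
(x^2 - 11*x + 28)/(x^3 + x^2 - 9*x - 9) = (x^2 - 11*x + 28)/(x^3 + x^2 - 9*x - 9)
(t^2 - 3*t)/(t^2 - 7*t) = (t - 3)/(t - 7)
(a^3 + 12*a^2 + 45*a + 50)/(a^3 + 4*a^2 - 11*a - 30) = (a + 5)/(a - 3)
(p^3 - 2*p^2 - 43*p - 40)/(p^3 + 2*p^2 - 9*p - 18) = (p^3 - 2*p^2 - 43*p - 40)/(p^3 + 2*p^2 - 9*p - 18)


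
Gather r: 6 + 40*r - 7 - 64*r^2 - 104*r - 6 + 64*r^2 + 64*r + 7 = 0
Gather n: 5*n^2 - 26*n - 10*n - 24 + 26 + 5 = 5*n^2 - 36*n + 7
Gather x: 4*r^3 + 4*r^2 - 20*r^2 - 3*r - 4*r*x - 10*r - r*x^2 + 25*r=4*r^3 - 16*r^2 - r*x^2 - 4*r*x + 12*r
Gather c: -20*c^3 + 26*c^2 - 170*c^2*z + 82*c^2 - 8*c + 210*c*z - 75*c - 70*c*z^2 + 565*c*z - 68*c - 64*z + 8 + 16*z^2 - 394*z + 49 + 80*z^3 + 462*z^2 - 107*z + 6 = -20*c^3 + c^2*(108 - 170*z) + c*(-70*z^2 + 775*z - 151) + 80*z^3 + 478*z^2 - 565*z + 63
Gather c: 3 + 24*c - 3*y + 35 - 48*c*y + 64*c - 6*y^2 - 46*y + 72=c*(88 - 48*y) - 6*y^2 - 49*y + 110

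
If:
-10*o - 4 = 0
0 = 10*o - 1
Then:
No Solution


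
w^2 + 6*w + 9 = (w + 3)^2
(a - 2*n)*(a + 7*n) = a^2 + 5*a*n - 14*n^2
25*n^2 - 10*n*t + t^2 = (-5*n + t)^2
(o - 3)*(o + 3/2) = o^2 - 3*o/2 - 9/2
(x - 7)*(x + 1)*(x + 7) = x^3 + x^2 - 49*x - 49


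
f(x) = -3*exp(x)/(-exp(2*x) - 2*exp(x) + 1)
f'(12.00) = 0.00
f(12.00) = 0.00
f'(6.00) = -0.00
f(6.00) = 0.01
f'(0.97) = -0.50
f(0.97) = 0.70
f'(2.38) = -0.20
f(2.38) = 0.24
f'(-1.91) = -0.98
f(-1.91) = -0.65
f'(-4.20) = -0.05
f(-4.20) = -0.05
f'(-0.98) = -109.08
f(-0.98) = -10.38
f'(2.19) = -0.23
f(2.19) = 0.28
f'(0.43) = -0.79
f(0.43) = 1.04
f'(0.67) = -0.62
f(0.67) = 0.87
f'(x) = -3*(2*exp(2*x) + 2*exp(x))*exp(x)/(-exp(2*x) - 2*exp(x) + 1)^2 - 3*exp(x)/(-exp(2*x) - 2*exp(x) + 1) = -3*(exp(2*x) + 1)*exp(x)/(exp(4*x) + 4*exp(3*x) + 2*exp(2*x) - 4*exp(x) + 1)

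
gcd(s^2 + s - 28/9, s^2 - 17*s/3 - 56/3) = s + 7/3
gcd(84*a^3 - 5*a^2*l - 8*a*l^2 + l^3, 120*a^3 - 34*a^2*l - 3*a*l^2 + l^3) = 4*a - l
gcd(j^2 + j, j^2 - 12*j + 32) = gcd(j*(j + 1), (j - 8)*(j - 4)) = 1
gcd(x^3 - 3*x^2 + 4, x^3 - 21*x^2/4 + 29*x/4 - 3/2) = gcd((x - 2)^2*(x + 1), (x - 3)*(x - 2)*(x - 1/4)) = x - 2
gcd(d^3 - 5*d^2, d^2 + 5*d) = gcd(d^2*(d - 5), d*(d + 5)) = d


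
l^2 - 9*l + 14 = (l - 7)*(l - 2)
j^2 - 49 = (j - 7)*(j + 7)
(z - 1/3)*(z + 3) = z^2 + 8*z/3 - 1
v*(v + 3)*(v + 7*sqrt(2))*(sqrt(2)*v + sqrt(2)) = sqrt(2)*v^4 + 4*sqrt(2)*v^3 + 14*v^3 + 3*sqrt(2)*v^2 + 56*v^2 + 42*v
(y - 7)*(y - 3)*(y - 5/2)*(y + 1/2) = y^4 - 12*y^3 + 159*y^2/4 - 59*y/2 - 105/4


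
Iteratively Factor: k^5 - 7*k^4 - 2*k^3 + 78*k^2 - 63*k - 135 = (k - 3)*(k^4 - 4*k^3 - 14*k^2 + 36*k + 45) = (k - 3)*(k + 3)*(k^3 - 7*k^2 + 7*k + 15) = (k - 3)^2*(k + 3)*(k^2 - 4*k - 5) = (k - 3)^2*(k + 1)*(k + 3)*(k - 5)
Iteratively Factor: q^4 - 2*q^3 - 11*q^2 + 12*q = (q)*(q^3 - 2*q^2 - 11*q + 12) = q*(q - 1)*(q^2 - q - 12) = q*(q - 4)*(q - 1)*(q + 3)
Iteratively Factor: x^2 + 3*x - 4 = (x + 4)*(x - 1)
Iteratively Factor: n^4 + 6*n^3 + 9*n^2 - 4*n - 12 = (n + 3)*(n^3 + 3*n^2 - 4) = (n - 1)*(n + 3)*(n^2 + 4*n + 4) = (n - 1)*(n + 2)*(n + 3)*(n + 2)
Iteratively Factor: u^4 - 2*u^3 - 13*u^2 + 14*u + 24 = (u - 2)*(u^3 - 13*u - 12) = (u - 4)*(u - 2)*(u^2 + 4*u + 3) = (u - 4)*(u - 2)*(u + 1)*(u + 3)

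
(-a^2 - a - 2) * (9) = -9*a^2 - 9*a - 18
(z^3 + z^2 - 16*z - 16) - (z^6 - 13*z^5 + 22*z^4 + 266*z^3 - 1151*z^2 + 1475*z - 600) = -z^6 + 13*z^5 - 22*z^4 - 265*z^3 + 1152*z^2 - 1491*z + 584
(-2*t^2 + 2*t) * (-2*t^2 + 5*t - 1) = 4*t^4 - 14*t^3 + 12*t^2 - 2*t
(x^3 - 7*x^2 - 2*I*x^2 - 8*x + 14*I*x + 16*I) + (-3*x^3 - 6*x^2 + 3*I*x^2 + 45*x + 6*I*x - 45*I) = -2*x^3 - 13*x^2 + I*x^2 + 37*x + 20*I*x - 29*I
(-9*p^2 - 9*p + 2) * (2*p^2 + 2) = -18*p^4 - 18*p^3 - 14*p^2 - 18*p + 4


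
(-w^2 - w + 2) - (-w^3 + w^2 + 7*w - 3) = w^3 - 2*w^2 - 8*w + 5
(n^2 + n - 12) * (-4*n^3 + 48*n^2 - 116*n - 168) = -4*n^5 + 44*n^4 - 20*n^3 - 860*n^2 + 1224*n + 2016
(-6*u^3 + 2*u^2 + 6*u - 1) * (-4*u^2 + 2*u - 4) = 24*u^5 - 20*u^4 + 4*u^3 + 8*u^2 - 26*u + 4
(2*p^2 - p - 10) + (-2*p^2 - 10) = -p - 20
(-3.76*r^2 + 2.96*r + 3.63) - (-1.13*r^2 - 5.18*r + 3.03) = -2.63*r^2 + 8.14*r + 0.6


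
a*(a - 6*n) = a^2 - 6*a*n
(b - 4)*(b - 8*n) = b^2 - 8*b*n - 4*b + 32*n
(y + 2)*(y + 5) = y^2 + 7*y + 10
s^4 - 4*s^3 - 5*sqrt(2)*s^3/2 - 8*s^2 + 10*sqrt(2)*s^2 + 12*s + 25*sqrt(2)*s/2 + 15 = (s - 5)*(s + 1)*(s - 3*sqrt(2))*(s + sqrt(2)/2)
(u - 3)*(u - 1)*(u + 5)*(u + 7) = u^4 + 8*u^3 - 10*u^2 - 104*u + 105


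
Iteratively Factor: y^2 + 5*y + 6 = (y + 3)*(y + 2)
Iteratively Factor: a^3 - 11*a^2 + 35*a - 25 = (a - 5)*(a^2 - 6*a + 5) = (a - 5)^2*(a - 1)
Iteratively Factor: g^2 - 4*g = (g)*(g - 4)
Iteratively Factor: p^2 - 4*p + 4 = (p - 2)*(p - 2)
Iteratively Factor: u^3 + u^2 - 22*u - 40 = (u - 5)*(u^2 + 6*u + 8) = (u - 5)*(u + 2)*(u + 4)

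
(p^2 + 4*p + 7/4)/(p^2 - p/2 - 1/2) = (p + 7/2)/(p - 1)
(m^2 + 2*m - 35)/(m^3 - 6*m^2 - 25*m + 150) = (m + 7)/(m^2 - m - 30)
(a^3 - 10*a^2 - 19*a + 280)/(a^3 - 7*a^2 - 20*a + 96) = (a^2 - 2*a - 35)/(a^2 + a - 12)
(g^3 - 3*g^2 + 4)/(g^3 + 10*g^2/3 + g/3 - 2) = 3*(g^2 - 4*g + 4)/(3*g^2 + 7*g - 6)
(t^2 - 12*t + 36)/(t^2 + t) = (t^2 - 12*t + 36)/(t*(t + 1))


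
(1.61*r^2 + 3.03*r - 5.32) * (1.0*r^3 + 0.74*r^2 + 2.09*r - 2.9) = 1.61*r^5 + 4.2214*r^4 + 0.2871*r^3 - 2.2731*r^2 - 19.9058*r + 15.428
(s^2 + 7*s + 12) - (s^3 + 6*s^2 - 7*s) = -s^3 - 5*s^2 + 14*s + 12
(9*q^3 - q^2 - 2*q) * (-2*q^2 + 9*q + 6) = -18*q^5 + 83*q^4 + 49*q^3 - 24*q^2 - 12*q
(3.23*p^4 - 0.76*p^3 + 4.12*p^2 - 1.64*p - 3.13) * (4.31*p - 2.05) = 13.9213*p^5 - 9.8971*p^4 + 19.3152*p^3 - 15.5144*p^2 - 10.1283*p + 6.4165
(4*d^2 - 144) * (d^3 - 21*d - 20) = 4*d^5 - 228*d^3 - 80*d^2 + 3024*d + 2880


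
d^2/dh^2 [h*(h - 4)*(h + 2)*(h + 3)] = 12*h^2 + 6*h - 28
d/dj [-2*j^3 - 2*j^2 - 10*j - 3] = -6*j^2 - 4*j - 10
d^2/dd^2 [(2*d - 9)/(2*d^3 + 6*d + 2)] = 3*(3*(2*d - 9)*(d^2 + 1)^2 - (2*d^2 + d*(2*d - 9) + 2)*(d^3 + 3*d + 1))/(d^3 + 3*d + 1)^3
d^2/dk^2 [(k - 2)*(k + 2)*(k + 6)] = 6*k + 12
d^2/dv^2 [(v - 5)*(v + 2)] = 2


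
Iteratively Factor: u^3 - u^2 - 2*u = (u)*(u^2 - u - 2) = u*(u + 1)*(u - 2)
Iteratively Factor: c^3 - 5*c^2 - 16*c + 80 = (c + 4)*(c^2 - 9*c + 20) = (c - 5)*(c + 4)*(c - 4)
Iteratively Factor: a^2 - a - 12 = (a + 3)*(a - 4)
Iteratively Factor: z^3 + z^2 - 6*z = (z + 3)*(z^2 - 2*z) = (z - 2)*(z + 3)*(z)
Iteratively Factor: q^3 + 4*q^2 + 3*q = (q)*(q^2 + 4*q + 3) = q*(q + 1)*(q + 3)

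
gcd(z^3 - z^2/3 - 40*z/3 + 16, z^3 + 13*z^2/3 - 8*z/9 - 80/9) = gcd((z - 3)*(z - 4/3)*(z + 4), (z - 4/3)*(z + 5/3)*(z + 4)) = z^2 + 8*z/3 - 16/3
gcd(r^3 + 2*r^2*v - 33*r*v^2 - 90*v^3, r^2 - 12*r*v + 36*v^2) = r - 6*v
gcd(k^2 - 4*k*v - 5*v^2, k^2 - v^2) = k + v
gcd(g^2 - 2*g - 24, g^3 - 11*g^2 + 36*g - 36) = g - 6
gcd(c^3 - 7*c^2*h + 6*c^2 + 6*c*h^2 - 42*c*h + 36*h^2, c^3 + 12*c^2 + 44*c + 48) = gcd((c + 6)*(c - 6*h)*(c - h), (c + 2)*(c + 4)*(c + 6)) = c + 6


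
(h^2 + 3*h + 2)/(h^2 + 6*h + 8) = (h + 1)/(h + 4)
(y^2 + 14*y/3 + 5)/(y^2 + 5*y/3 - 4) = (3*y + 5)/(3*y - 4)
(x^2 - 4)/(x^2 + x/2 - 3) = 2*(x - 2)/(2*x - 3)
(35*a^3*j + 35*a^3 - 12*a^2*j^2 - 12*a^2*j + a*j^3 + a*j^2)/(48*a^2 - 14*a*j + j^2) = a*(35*a^2*j + 35*a^2 - 12*a*j^2 - 12*a*j + j^3 + j^2)/(48*a^2 - 14*a*j + j^2)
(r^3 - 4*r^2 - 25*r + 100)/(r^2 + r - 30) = (r^2 + r - 20)/(r + 6)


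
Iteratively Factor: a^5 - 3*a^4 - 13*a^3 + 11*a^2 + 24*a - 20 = (a - 5)*(a^4 + 2*a^3 - 3*a^2 - 4*a + 4) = (a - 5)*(a - 1)*(a^3 + 3*a^2 - 4) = (a - 5)*(a - 1)*(a + 2)*(a^2 + a - 2) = (a - 5)*(a - 1)*(a + 2)^2*(a - 1)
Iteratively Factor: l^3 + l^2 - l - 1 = (l - 1)*(l^2 + 2*l + 1) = (l - 1)*(l + 1)*(l + 1)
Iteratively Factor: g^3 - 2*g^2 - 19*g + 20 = (g + 4)*(g^2 - 6*g + 5) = (g - 5)*(g + 4)*(g - 1)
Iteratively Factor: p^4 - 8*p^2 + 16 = (p + 2)*(p^3 - 2*p^2 - 4*p + 8) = (p + 2)^2*(p^2 - 4*p + 4) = (p - 2)*(p + 2)^2*(p - 2)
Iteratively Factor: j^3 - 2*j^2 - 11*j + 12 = (j + 3)*(j^2 - 5*j + 4) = (j - 4)*(j + 3)*(j - 1)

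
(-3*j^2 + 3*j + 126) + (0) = -3*j^2 + 3*j + 126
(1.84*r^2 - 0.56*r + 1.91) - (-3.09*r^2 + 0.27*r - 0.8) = 4.93*r^2 - 0.83*r + 2.71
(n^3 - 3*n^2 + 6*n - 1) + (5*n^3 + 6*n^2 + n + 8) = 6*n^3 + 3*n^2 + 7*n + 7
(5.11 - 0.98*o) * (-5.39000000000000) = 5.2822*o - 27.5429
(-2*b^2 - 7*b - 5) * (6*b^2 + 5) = -12*b^4 - 42*b^3 - 40*b^2 - 35*b - 25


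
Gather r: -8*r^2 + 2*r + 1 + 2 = -8*r^2 + 2*r + 3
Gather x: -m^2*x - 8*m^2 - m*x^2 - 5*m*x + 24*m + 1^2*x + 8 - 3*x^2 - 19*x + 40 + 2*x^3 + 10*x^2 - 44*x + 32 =-8*m^2 + 24*m + 2*x^3 + x^2*(7 - m) + x*(-m^2 - 5*m - 62) + 80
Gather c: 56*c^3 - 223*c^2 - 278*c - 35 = 56*c^3 - 223*c^2 - 278*c - 35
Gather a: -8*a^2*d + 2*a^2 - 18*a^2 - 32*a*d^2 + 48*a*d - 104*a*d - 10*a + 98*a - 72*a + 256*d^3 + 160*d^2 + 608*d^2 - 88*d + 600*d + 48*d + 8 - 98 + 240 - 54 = a^2*(-8*d - 16) + a*(-32*d^2 - 56*d + 16) + 256*d^3 + 768*d^2 + 560*d + 96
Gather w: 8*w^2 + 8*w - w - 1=8*w^2 + 7*w - 1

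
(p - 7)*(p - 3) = p^2 - 10*p + 21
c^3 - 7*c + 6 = (c - 2)*(c - 1)*(c + 3)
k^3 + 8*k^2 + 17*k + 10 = (k + 1)*(k + 2)*(k + 5)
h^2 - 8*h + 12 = (h - 6)*(h - 2)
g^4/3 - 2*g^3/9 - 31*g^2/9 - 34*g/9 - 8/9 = (g/3 + 1/3)*(g - 4)*(g + 1/3)*(g + 2)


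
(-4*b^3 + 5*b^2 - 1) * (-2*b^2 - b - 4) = 8*b^5 - 6*b^4 + 11*b^3 - 18*b^2 + b + 4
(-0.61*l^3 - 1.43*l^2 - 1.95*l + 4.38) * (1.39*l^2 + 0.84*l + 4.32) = -0.8479*l^5 - 2.5001*l^4 - 6.5469*l^3 - 1.7274*l^2 - 4.7448*l + 18.9216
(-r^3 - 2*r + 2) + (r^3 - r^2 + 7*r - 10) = -r^2 + 5*r - 8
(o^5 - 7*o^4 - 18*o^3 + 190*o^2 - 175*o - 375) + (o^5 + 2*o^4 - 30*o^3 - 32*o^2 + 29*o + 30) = 2*o^5 - 5*o^4 - 48*o^3 + 158*o^2 - 146*o - 345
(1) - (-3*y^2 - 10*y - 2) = 3*y^2 + 10*y + 3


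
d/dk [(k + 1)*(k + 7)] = 2*k + 8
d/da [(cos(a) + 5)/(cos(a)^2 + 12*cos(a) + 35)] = sin(a)/(cos(a) + 7)^2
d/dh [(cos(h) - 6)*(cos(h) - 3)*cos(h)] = 3*(sin(h)^2 + 6*cos(h) - 7)*sin(h)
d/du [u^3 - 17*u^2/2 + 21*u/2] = 3*u^2 - 17*u + 21/2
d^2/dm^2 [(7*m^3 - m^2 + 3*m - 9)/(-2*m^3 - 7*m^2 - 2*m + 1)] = 4*(51*m^6 + 24*m^5 - 3*m^4 + 398*m^3 + 729*m^2 + 174*m + 47)/(8*m^9 + 84*m^8 + 318*m^7 + 499*m^6 + 234*m^5 - 87*m^4 - 70*m^3 + 9*m^2 + 6*m - 1)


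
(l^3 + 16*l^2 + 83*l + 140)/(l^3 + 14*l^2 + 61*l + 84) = (l + 5)/(l + 3)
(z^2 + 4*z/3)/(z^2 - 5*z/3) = (3*z + 4)/(3*z - 5)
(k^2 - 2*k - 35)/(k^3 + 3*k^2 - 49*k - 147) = (k + 5)/(k^2 + 10*k + 21)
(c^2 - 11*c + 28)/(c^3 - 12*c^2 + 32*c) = (c - 7)/(c*(c - 8))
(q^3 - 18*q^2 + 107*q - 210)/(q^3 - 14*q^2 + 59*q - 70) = (q - 6)/(q - 2)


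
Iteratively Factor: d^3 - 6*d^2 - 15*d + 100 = (d - 5)*(d^2 - d - 20) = (d - 5)*(d + 4)*(d - 5)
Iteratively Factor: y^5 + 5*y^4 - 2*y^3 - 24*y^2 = (y)*(y^4 + 5*y^3 - 2*y^2 - 24*y) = y*(y - 2)*(y^3 + 7*y^2 + 12*y) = y*(y - 2)*(y + 3)*(y^2 + 4*y) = y^2*(y - 2)*(y + 3)*(y + 4)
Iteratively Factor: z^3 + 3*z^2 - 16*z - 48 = (z + 3)*(z^2 - 16) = (z - 4)*(z + 3)*(z + 4)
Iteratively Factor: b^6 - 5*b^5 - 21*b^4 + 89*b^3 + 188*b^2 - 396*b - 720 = (b - 3)*(b^5 - 2*b^4 - 27*b^3 + 8*b^2 + 212*b + 240) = (b - 3)*(b + 2)*(b^4 - 4*b^3 - 19*b^2 + 46*b + 120) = (b - 3)*(b + 2)*(b + 3)*(b^3 - 7*b^2 + 2*b + 40) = (b - 5)*(b - 3)*(b + 2)*(b + 3)*(b^2 - 2*b - 8) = (b - 5)*(b - 4)*(b - 3)*(b + 2)*(b + 3)*(b + 2)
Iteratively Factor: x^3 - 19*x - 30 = (x + 2)*(x^2 - 2*x - 15) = (x - 5)*(x + 2)*(x + 3)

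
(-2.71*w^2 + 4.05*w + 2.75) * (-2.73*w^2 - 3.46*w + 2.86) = 7.3983*w^4 - 1.6799*w^3 - 29.2711*w^2 + 2.068*w + 7.865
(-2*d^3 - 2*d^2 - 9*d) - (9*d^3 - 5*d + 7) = -11*d^3 - 2*d^2 - 4*d - 7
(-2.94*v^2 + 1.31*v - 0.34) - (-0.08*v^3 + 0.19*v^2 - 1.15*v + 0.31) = 0.08*v^3 - 3.13*v^2 + 2.46*v - 0.65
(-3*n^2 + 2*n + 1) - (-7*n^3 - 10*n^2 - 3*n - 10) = 7*n^3 + 7*n^2 + 5*n + 11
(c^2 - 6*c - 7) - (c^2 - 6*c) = -7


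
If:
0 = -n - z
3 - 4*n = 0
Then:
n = 3/4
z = -3/4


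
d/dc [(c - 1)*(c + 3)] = 2*c + 2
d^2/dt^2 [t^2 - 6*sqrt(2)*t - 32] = 2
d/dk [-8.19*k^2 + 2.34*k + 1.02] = 2.34 - 16.38*k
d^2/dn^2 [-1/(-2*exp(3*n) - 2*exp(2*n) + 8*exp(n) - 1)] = 2*((-9*exp(2*n) - 4*exp(n) + 4)*(2*exp(3*n) + 2*exp(2*n) - 8*exp(n) + 1) + 4*(3*exp(2*n) + 2*exp(n) - 4)^2*exp(n))*exp(n)/(2*exp(3*n) + 2*exp(2*n) - 8*exp(n) + 1)^3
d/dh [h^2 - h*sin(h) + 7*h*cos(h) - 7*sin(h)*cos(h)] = -7*h*sin(h) - h*cos(h) + 2*h - sin(h) + 7*cos(h) - 7*cos(2*h)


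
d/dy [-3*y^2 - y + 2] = -6*y - 1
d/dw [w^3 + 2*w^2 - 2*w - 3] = 3*w^2 + 4*w - 2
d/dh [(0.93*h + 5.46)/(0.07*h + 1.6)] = (0.077406*h + 1.76928)/(0.07*h + 1.6)^3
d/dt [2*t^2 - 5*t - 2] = 4*t - 5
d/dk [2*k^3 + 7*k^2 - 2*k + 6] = 6*k^2 + 14*k - 2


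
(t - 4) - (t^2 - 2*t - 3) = -t^2 + 3*t - 1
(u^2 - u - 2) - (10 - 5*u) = u^2 + 4*u - 12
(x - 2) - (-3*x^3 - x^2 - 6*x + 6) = 3*x^3 + x^2 + 7*x - 8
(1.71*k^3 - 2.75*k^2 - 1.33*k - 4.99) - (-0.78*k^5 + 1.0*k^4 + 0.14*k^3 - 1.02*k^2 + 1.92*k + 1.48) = 0.78*k^5 - 1.0*k^4 + 1.57*k^3 - 1.73*k^2 - 3.25*k - 6.47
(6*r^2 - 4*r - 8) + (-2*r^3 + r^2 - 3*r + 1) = -2*r^3 + 7*r^2 - 7*r - 7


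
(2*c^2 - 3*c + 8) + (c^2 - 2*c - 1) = 3*c^2 - 5*c + 7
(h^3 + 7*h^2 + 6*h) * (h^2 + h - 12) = h^5 + 8*h^4 + h^3 - 78*h^2 - 72*h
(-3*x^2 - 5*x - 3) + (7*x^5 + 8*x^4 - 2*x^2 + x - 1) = 7*x^5 + 8*x^4 - 5*x^2 - 4*x - 4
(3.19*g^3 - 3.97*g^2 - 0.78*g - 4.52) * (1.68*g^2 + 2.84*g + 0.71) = 5.3592*g^5 + 2.39*g^4 - 10.3203*g^3 - 12.6275*g^2 - 13.3906*g - 3.2092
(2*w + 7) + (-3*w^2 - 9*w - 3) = -3*w^2 - 7*w + 4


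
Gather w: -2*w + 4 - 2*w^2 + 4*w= -2*w^2 + 2*w + 4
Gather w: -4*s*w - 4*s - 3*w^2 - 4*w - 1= -4*s - 3*w^2 + w*(-4*s - 4) - 1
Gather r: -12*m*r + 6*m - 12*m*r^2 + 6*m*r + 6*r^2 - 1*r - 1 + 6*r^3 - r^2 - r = 6*m + 6*r^3 + r^2*(5 - 12*m) + r*(-6*m - 2) - 1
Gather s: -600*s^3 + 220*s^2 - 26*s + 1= -600*s^3 + 220*s^2 - 26*s + 1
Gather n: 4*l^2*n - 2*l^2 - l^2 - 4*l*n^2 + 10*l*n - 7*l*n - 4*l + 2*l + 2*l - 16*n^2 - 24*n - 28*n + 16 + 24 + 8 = -3*l^2 + n^2*(-4*l - 16) + n*(4*l^2 + 3*l - 52) + 48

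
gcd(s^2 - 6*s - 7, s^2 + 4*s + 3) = s + 1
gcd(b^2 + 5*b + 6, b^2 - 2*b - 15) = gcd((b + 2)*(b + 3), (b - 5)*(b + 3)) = b + 3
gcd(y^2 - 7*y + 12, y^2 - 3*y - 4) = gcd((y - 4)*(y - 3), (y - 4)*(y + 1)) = y - 4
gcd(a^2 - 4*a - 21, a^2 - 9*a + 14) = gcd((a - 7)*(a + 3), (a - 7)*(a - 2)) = a - 7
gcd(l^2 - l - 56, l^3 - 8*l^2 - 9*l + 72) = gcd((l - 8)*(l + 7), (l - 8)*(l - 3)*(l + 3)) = l - 8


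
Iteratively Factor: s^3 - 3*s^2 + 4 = (s + 1)*(s^2 - 4*s + 4) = (s - 2)*(s + 1)*(s - 2)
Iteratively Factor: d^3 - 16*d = (d + 4)*(d^2 - 4*d) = d*(d + 4)*(d - 4)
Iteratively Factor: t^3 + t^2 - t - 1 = (t - 1)*(t^2 + 2*t + 1) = (t - 1)*(t + 1)*(t + 1)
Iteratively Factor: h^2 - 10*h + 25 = (h - 5)*(h - 5)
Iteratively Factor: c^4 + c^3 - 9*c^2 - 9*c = (c + 1)*(c^3 - 9*c) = (c - 3)*(c + 1)*(c^2 + 3*c) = c*(c - 3)*(c + 1)*(c + 3)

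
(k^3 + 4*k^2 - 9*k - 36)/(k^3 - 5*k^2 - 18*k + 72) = (k + 3)/(k - 6)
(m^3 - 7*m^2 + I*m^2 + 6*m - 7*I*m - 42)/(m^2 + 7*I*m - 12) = (m^2 - m*(7 + 2*I) + 14*I)/(m + 4*I)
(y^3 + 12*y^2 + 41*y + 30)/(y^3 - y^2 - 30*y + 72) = (y^2 + 6*y + 5)/(y^2 - 7*y + 12)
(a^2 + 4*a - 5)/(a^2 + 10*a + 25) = (a - 1)/(a + 5)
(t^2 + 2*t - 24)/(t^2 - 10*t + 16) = (t^2 + 2*t - 24)/(t^2 - 10*t + 16)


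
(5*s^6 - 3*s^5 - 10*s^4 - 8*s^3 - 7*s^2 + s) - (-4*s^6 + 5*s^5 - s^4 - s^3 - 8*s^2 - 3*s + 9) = 9*s^6 - 8*s^5 - 9*s^4 - 7*s^3 + s^2 + 4*s - 9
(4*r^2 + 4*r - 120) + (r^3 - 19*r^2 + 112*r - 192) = r^3 - 15*r^2 + 116*r - 312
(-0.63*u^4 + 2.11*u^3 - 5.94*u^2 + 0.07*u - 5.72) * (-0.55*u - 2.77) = 0.3465*u^5 + 0.5846*u^4 - 2.5777*u^3 + 16.4153*u^2 + 2.9521*u + 15.8444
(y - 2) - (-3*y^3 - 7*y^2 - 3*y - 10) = 3*y^3 + 7*y^2 + 4*y + 8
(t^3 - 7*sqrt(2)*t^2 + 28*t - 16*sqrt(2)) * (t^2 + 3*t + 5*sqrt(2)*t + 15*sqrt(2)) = t^5 - 2*sqrt(2)*t^4 + 3*t^4 - 42*t^3 - 6*sqrt(2)*t^3 - 126*t^2 + 124*sqrt(2)*t^2 - 160*t + 372*sqrt(2)*t - 480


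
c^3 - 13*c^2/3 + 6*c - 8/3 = (c - 2)*(c - 4/3)*(c - 1)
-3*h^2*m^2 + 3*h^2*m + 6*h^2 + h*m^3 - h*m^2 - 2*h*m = (-3*h + m)*(m - 2)*(h*m + h)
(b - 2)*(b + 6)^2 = b^3 + 10*b^2 + 12*b - 72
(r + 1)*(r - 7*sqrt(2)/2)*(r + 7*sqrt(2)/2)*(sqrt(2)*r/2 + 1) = sqrt(2)*r^4/2 + sqrt(2)*r^3/2 + r^3 - 49*sqrt(2)*r^2/4 + r^2 - 49*r/2 - 49*sqrt(2)*r/4 - 49/2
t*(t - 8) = t^2 - 8*t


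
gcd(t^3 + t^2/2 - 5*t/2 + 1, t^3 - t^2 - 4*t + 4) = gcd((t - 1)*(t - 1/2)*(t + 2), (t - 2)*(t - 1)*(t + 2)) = t^2 + t - 2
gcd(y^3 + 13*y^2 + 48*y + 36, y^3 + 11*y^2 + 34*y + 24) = y^2 + 7*y + 6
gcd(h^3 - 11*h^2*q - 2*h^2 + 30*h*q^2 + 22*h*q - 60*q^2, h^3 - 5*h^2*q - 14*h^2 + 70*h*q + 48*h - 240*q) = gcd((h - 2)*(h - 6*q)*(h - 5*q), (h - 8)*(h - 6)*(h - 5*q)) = -h + 5*q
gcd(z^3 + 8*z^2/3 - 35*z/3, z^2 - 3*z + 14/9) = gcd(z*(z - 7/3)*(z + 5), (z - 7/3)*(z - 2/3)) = z - 7/3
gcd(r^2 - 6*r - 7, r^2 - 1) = r + 1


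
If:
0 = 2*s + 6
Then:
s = -3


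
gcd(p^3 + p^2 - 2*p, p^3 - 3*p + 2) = p^2 + p - 2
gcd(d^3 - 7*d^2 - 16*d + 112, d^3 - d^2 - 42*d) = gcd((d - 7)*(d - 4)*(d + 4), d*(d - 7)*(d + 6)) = d - 7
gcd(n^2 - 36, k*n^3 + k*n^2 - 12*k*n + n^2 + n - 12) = 1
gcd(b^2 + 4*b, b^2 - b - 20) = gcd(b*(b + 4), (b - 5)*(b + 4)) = b + 4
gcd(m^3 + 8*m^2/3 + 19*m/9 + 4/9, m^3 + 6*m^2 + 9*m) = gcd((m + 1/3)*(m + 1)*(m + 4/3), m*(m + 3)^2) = 1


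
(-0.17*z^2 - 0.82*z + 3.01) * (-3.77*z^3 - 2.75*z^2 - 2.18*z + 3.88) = 0.6409*z^5 + 3.5589*z^4 - 8.7221*z^3 - 7.1495*z^2 - 9.7434*z + 11.6788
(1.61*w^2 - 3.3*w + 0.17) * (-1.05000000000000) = -1.6905*w^2 + 3.465*w - 0.1785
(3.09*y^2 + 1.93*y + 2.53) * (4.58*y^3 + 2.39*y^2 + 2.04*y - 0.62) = 14.1522*y^5 + 16.2245*y^4 + 22.5037*y^3 + 8.0681*y^2 + 3.9646*y - 1.5686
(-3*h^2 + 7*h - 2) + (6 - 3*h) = -3*h^2 + 4*h + 4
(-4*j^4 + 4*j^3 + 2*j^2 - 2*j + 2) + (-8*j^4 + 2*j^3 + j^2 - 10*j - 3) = -12*j^4 + 6*j^3 + 3*j^2 - 12*j - 1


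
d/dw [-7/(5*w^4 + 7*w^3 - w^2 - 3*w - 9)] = 7*(20*w^3 + 21*w^2 - 2*w - 3)/(-5*w^4 - 7*w^3 + w^2 + 3*w + 9)^2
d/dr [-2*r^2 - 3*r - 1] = -4*r - 3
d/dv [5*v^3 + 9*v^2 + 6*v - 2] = 15*v^2 + 18*v + 6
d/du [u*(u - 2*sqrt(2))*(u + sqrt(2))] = 3*u^2 - 2*sqrt(2)*u - 4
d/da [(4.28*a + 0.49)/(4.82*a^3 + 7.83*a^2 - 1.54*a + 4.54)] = (-41.2592*a^3 - 40.5978*a^2 - 7.6734*a + 20.1858)/(23.2324*a^6 + 75.4812*a^5 + 46.4633*a^4 + 19.6492*a^3 + 73.468*a^2 - 13.9832*a + 20.6116)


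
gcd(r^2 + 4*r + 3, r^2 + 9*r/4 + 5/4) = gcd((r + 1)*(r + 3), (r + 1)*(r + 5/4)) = r + 1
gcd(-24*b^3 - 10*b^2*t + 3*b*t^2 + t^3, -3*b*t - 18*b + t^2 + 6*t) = -3*b + t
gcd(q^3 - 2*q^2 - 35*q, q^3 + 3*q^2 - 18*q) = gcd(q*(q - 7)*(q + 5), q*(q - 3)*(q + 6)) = q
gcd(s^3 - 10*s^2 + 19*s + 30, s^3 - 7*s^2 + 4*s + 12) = s^2 - 5*s - 6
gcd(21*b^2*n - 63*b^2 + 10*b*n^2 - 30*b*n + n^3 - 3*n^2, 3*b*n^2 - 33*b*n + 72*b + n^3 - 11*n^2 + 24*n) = 3*b*n - 9*b + n^2 - 3*n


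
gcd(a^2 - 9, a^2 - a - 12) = a + 3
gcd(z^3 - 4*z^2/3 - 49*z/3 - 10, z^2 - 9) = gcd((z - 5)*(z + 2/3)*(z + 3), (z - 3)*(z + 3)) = z + 3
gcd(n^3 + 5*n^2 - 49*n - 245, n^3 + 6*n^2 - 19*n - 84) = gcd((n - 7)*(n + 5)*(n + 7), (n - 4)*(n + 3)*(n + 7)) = n + 7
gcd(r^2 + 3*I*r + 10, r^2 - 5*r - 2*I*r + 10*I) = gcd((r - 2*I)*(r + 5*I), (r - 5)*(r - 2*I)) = r - 2*I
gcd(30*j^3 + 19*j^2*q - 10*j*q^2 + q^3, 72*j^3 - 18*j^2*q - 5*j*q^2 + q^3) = -6*j + q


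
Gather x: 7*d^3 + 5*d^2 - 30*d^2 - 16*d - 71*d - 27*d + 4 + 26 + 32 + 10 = 7*d^3 - 25*d^2 - 114*d + 72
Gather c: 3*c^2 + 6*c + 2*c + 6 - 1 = 3*c^2 + 8*c + 5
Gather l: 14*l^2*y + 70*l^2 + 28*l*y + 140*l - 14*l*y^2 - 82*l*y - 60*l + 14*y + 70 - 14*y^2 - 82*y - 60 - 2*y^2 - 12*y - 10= l^2*(14*y + 70) + l*(-14*y^2 - 54*y + 80) - 16*y^2 - 80*y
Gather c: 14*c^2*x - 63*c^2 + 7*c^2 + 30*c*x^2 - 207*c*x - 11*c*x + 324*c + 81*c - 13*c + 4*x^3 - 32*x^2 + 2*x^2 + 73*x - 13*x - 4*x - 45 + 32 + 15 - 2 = c^2*(14*x - 56) + c*(30*x^2 - 218*x + 392) + 4*x^3 - 30*x^2 + 56*x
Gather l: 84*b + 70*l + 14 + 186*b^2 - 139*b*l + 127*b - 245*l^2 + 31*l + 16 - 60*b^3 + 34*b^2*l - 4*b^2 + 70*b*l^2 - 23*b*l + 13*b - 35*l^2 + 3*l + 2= -60*b^3 + 182*b^2 + 224*b + l^2*(70*b - 280) + l*(34*b^2 - 162*b + 104) + 32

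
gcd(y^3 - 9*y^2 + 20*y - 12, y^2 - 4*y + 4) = y - 2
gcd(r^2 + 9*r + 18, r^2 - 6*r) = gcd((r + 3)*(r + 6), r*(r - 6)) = 1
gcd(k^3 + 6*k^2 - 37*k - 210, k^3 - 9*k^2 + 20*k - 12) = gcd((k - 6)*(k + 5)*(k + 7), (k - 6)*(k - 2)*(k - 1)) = k - 6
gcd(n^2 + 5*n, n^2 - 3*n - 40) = n + 5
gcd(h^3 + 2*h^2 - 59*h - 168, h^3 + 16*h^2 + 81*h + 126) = h^2 + 10*h + 21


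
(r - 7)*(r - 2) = r^2 - 9*r + 14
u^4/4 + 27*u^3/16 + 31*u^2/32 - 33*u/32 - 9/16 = (u/4 + 1/4)*(u - 3/4)*(u + 1/2)*(u + 6)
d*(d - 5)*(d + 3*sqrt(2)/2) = d^3 - 5*d^2 + 3*sqrt(2)*d^2/2 - 15*sqrt(2)*d/2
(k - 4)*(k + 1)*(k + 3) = k^3 - 13*k - 12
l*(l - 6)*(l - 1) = l^3 - 7*l^2 + 6*l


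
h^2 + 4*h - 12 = (h - 2)*(h + 6)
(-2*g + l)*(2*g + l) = -4*g^2 + l^2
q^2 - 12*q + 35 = (q - 7)*(q - 5)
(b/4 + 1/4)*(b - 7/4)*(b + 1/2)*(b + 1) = b^4/4 + 3*b^3/16 - 19*b^2/32 - 3*b/4 - 7/32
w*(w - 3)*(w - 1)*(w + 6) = w^4 + 2*w^3 - 21*w^2 + 18*w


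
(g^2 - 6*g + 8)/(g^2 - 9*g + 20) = (g - 2)/(g - 5)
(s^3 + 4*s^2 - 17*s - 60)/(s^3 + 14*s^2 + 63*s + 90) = (s - 4)/(s + 6)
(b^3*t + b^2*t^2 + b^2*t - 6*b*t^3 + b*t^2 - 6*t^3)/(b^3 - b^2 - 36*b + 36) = t*(b^3 + b^2*t + b^2 - 6*b*t^2 + b*t - 6*t^2)/(b^3 - b^2 - 36*b + 36)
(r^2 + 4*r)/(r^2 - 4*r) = (r + 4)/(r - 4)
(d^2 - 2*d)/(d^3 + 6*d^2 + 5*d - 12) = d*(d - 2)/(d^3 + 6*d^2 + 5*d - 12)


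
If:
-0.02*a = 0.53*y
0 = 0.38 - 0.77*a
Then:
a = 0.49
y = -0.02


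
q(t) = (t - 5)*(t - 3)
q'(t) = 2*t - 8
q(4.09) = -0.99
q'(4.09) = 0.18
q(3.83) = -0.97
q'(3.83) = -0.34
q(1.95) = 3.20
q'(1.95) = -4.10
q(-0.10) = 15.81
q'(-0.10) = -8.20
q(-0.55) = 19.70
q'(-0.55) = -9.10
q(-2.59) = 42.43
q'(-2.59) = -13.18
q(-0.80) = 22.04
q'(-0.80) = -9.60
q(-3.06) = 48.84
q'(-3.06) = -14.12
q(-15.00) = 360.00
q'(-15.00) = -38.00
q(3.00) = 0.00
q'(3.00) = -2.00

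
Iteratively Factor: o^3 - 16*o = (o + 4)*(o^2 - 4*o) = (o - 4)*(o + 4)*(o)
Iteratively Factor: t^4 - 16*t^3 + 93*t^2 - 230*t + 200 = (t - 2)*(t^3 - 14*t^2 + 65*t - 100) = (t - 5)*(t - 2)*(t^2 - 9*t + 20) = (t - 5)*(t - 4)*(t - 2)*(t - 5)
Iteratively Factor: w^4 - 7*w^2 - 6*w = (w - 3)*(w^3 + 3*w^2 + 2*w) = w*(w - 3)*(w^2 + 3*w + 2) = w*(w - 3)*(w + 2)*(w + 1)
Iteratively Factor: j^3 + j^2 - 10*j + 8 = (j - 1)*(j^2 + 2*j - 8) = (j - 1)*(j + 4)*(j - 2)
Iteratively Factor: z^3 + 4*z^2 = (z)*(z^2 + 4*z) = z*(z + 4)*(z)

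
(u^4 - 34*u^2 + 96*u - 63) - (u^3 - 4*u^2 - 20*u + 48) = u^4 - u^3 - 30*u^2 + 116*u - 111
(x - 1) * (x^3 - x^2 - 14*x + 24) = x^4 - 2*x^3 - 13*x^2 + 38*x - 24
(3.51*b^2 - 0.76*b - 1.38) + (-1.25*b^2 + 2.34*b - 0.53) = 2.26*b^2 + 1.58*b - 1.91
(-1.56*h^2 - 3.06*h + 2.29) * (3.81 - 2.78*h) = 4.3368*h^3 + 2.5632*h^2 - 18.0248*h + 8.7249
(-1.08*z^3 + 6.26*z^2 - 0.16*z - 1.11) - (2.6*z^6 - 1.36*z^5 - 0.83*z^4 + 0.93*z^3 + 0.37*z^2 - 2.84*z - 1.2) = -2.6*z^6 + 1.36*z^5 + 0.83*z^4 - 2.01*z^3 + 5.89*z^2 + 2.68*z + 0.0899999999999999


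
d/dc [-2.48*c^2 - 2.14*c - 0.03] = -4.96*c - 2.14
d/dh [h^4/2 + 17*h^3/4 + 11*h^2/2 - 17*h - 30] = 2*h^3 + 51*h^2/4 + 11*h - 17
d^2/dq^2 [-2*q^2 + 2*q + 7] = -4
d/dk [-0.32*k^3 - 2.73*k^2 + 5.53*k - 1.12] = -0.96*k^2 - 5.46*k + 5.53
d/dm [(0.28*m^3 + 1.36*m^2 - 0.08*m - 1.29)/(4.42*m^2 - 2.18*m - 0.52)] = (1.2376*m^4 - 1.2208*m^3 - 3.048*m^2 + 9.9892*m - 2.7706)/(19.5364*m^4 - 19.2712*m^3 + 0.155600000000001*m^2 + 2.2672*m + 0.2704)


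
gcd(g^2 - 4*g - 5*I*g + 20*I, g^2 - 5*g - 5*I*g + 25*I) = g - 5*I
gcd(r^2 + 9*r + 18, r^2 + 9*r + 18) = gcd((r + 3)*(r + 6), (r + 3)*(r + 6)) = r^2 + 9*r + 18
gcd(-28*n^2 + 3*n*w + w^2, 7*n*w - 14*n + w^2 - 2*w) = 7*n + w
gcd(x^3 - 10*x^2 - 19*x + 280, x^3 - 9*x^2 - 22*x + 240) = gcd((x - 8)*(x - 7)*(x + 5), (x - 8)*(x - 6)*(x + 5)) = x^2 - 3*x - 40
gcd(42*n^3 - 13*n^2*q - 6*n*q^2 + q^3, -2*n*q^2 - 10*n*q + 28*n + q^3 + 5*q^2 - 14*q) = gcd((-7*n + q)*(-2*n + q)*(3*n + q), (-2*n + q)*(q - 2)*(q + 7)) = -2*n + q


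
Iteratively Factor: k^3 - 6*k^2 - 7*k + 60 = (k - 5)*(k^2 - k - 12) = (k - 5)*(k + 3)*(k - 4)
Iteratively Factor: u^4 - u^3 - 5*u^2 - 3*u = (u + 1)*(u^3 - 2*u^2 - 3*u) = (u + 1)^2*(u^2 - 3*u) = u*(u + 1)^2*(u - 3)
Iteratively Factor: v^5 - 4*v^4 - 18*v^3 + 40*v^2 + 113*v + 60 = (v - 5)*(v^4 + v^3 - 13*v^2 - 25*v - 12) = (v - 5)*(v + 1)*(v^3 - 13*v - 12) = (v - 5)*(v + 1)*(v + 3)*(v^2 - 3*v - 4) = (v - 5)*(v - 4)*(v + 1)*(v + 3)*(v + 1)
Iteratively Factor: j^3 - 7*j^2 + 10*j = (j)*(j^2 - 7*j + 10) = j*(j - 2)*(j - 5)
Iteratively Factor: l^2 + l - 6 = (l - 2)*(l + 3)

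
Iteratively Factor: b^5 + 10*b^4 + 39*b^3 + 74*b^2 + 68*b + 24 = (b + 2)*(b^4 + 8*b^3 + 23*b^2 + 28*b + 12) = (b + 1)*(b + 2)*(b^3 + 7*b^2 + 16*b + 12) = (b + 1)*(b + 2)*(b + 3)*(b^2 + 4*b + 4) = (b + 1)*(b + 2)^2*(b + 3)*(b + 2)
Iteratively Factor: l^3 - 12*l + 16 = (l - 2)*(l^2 + 2*l - 8) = (l - 2)^2*(l + 4)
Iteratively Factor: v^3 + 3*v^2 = (v)*(v^2 + 3*v) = v*(v + 3)*(v)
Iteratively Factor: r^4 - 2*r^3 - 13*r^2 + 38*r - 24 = (r + 4)*(r^3 - 6*r^2 + 11*r - 6) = (r - 3)*(r + 4)*(r^2 - 3*r + 2) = (r - 3)*(r - 1)*(r + 4)*(r - 2)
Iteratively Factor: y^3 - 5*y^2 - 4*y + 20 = (y - 2)*(y^2 - 3*y - 10) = (y - 2)*(y + 2)*(y - 5)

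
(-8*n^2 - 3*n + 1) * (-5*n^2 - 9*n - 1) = 40*n^4 + 87*n^3 + 30*n^2 - 6*n - 1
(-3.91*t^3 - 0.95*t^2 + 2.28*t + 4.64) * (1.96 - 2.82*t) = 11.0262*t^4 - 4.9846*t^3 - 8.2916*t^2 - 8.616*t + 9.0944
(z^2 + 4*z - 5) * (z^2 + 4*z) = z^4 + 8*z^3 + 11*z^2 - 20*z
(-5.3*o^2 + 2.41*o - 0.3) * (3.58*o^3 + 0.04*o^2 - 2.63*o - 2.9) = -18.974*o^5 + 8.4158*o^4 + 12.9614*o^3 + 9.0197*o^2 - 6.2*o + 0.87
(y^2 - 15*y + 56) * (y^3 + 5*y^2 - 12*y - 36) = y^5 - 10*y^4 - 31*y^3 + 424*y^2 - 132*y - 2016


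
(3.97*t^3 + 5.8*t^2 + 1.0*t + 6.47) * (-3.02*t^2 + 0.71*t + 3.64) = -11.9894*t^5 - 14.6973*t^4 + 15.5488*t^3 + 2.2826*t^2 + 8.2337*t + 23.5508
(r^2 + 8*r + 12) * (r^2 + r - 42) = r^4 + 9*r^3 - 22*r^2 - 324*r - 504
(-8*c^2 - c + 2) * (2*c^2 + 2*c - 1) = -16*c^4 - 18*c^3 + 10*c^2 + 5*c - 2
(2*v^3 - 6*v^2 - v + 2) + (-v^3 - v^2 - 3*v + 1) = v^3 - 7*v^2 - 4*v + 3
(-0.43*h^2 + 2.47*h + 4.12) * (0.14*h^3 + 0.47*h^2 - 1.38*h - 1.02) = -0.0602*h^5 + 0.1437*h^4 + 2.3311*h^3 - 1.0336*h^2 - 8.205*h - 4.2024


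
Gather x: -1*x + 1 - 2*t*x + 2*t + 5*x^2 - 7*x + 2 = 2*t + 5*x^2 + x*(-2*t - 8) + 3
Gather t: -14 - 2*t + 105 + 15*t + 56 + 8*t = 21*t + 147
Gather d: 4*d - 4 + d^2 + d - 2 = d^2 + 5*d - 6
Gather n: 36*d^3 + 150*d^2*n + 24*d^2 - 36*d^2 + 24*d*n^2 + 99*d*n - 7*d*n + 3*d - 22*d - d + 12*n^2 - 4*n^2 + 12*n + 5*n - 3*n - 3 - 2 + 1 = 36*d^3 - 12*d^2 - 20*d + n^2*(24*d + 8) + n*(150*d^2 + 92*d + 14) - 4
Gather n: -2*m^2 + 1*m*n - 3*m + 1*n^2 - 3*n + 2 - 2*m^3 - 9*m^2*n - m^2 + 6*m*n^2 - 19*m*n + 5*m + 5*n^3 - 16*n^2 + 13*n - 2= -2*m^3 - 3*m^2 + 2*m + 5*n^3 + n^2*(6*m - 15) + n*(-9*m^2 - 18*m + 10)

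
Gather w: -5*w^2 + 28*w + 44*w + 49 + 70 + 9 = -5*w^2 + 72*w + 128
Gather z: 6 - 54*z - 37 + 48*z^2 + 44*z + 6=48*z^2 - 10*z - 25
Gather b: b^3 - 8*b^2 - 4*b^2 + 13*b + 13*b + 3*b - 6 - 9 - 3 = b^3 - 12*b^2 + 29*b - 18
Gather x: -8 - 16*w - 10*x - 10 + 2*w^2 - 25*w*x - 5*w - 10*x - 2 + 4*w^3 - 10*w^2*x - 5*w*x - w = 4*w^3 + 2*w^2 - 22*w + x*(-10*w^2 - 30*w - 20) - 20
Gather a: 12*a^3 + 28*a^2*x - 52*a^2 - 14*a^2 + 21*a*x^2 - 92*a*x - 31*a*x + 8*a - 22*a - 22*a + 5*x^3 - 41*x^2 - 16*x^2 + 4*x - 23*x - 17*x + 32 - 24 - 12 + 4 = 12*a^3 + a^2*(28*x - 66) + a*(21*x^2 - 123*x - 36) + 5*x^3 - 57*x^2 - 36*x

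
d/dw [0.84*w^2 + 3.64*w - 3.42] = 1.68*w + 3.64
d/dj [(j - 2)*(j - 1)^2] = (j - 1)*(3*j - 5)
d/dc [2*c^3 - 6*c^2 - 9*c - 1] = 6*c^2 - 12*c - 9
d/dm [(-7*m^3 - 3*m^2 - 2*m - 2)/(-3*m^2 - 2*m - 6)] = (21*m^4 + 28*m^3 + 126*m^2 + 24*m + 8)/(9*m^4 + 12*m^3 + 40*m^2 + 24*m + 36)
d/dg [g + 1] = 1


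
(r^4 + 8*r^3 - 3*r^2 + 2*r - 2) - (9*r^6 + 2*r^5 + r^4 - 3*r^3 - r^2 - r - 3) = -9*r^6 - 2*r^5 + 11*r^3 - 2*r^2 + 3*r + 1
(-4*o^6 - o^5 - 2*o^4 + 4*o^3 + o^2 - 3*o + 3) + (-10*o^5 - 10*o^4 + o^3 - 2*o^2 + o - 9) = -4*o^6 - 11*o^5 - 12*o^4 + 5*o^3 - o^2 - 2*o - 6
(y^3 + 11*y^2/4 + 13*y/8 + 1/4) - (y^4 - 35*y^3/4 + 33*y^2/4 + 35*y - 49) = -y^4 + 39*y^3/4 - 11*y^2/2 - 267*y/8 + 197/4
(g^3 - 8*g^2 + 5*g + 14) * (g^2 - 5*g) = g^5 - 13*g^4 + 45*g^3 - 11*g^2 - 70*g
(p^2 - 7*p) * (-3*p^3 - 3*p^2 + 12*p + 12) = -3*p^5 + 18*p^4 + 33*p^3 - 72*p^2 - 84*p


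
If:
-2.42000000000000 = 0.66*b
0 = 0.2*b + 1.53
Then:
No Solution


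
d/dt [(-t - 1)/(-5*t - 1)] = -4/(5*t + 1)^2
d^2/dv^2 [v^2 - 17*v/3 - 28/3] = 2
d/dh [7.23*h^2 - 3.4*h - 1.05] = 14.46*h - 3.4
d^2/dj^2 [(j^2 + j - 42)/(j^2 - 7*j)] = 4*(4*j^3 - 63*j^2 + 441*j - 1029)/(j^3*(j^3 - 21*j^2 + 147*j - 343))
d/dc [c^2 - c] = 2*c - 1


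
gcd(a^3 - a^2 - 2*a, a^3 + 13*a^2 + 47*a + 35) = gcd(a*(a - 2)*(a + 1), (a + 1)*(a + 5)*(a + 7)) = a + 1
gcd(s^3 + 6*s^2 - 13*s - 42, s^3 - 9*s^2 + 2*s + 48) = s^2 - s - 6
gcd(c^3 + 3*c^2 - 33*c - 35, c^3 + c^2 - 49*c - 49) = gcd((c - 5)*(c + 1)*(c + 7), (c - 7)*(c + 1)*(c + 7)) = c^2 + 8*c + 7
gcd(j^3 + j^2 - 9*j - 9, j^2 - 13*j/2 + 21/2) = j - 3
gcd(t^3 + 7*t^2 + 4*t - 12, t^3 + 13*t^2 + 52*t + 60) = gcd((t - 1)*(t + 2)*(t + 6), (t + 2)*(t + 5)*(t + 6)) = t^2 + 8*t + 12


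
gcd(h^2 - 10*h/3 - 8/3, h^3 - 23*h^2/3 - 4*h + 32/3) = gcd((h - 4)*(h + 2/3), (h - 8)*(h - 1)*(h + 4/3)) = 1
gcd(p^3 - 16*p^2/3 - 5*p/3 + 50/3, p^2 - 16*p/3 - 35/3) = p + 5/3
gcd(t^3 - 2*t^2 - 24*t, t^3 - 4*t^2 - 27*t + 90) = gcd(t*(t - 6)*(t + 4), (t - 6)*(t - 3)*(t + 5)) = t - 6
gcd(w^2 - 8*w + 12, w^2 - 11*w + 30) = w - 6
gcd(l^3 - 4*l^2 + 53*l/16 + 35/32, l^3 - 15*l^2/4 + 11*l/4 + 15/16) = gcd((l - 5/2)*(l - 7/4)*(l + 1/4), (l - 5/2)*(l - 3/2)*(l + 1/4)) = l^2 - 9*l/4 - 5/8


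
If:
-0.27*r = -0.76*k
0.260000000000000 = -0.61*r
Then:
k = -0.15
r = -0.43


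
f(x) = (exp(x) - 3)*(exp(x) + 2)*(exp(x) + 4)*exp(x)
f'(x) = (exp(x) - 3)*(exp(x) + 2)*(exp(x) + 4)*exp(x) + (exp(x) - 3)*(exp(x) + 2)*exp(2*x) + (exp(x) - 3)*(exp(x) + 4)*exp(2*x) + (exp(x) + 2)*(exp(x) + 4)*exp(2*x)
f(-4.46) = -0.28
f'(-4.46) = -0.28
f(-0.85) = -11.82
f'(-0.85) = -13.08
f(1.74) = 1147.10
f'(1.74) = 5093.01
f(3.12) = 292194.92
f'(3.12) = 1145824.22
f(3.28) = 547428.32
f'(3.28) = 2149443.02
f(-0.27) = -22.47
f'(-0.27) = -24.61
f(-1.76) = -4.41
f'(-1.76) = -4.67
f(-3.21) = -0.98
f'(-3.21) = -1.00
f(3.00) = 182547.70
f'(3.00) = 715396.29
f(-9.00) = 0.00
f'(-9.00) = 0.00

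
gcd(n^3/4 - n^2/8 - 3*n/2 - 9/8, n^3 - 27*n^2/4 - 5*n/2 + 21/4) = n + 1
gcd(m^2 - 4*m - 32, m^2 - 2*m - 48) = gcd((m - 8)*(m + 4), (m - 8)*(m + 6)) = m - 8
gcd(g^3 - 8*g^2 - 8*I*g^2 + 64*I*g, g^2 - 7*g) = g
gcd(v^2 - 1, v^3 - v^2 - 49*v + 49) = v - 1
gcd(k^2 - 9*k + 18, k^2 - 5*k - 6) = k - 6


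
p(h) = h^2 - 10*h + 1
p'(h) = 2*h - 10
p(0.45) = -3.30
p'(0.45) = -9.10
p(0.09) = 0.11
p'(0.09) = -9.82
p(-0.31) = 4.20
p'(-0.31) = -10.62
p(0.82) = -6.53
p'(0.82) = -8.36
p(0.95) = -7.60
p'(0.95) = -8.10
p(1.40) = -11.04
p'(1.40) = -7.20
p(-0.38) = 4.94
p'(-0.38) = -10.76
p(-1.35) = 16.32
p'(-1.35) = -12.70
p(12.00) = 25.00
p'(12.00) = 14.00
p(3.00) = -20.00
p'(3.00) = -4.00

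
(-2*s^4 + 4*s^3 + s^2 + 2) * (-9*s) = 18*s^5 - 36*s^4 - 9*s^3 - 18*s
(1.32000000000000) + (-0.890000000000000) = 0.430000000000000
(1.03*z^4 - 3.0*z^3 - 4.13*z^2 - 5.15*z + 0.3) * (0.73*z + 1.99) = 0.7519*z^5 - 0.1403*z^4 - 8.9849*z^3 - 11.9782*z^2 - 10.0295*z + 0.597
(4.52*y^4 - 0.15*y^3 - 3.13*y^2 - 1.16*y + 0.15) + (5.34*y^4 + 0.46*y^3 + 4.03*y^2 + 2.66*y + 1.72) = 9.86*y^4 + 0.31*y^3 + 0.9*y^2 + 1.5*y + 1.87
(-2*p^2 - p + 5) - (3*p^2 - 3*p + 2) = -5*p^2 + 2*p + 3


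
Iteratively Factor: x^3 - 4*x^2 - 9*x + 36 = (x - 3)*(x^2 - x - 12) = (x - 4)*(x - 3)*(x + 3)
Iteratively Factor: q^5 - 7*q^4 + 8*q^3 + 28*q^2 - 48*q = (q - 3)*(q^4 - 4*q^3 - 4*q^2 + 16*q) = (q - 3)*(q - 2)*(q^3 - 2*q^2 - 8*q) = q*(q - 3)*(q - 2)*(q^2 - 2*q - 8) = q*(q - 4)*(q - 3)*(q - 2)*(q + 2)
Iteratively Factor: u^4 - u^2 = (u + 1)*(u^3 - u^2) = u*(u + 1)*(u^2 - u) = u*(u - 1)*(u + 1)*(u)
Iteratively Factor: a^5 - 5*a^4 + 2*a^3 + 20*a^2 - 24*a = (a - 3)*(a^4 - 2*a^3 - 4*a^2 + 8*a) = a*(a - 3)*(a^3 - 2*a^2 - 4*a + 8) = a*(a - 3)*(a - 2)*(a^2 - 4) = a*(a - 3)*(a - 2)*(a + 2)*(a - 2)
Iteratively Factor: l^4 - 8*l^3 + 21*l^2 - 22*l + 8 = (l - 1)*(l^3 - 7*l^2 + 14*l - 8) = (l - 1)^2*(l^2 - 6*l + 8) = (l - 2)*(l - 1)^2*(l - 4)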